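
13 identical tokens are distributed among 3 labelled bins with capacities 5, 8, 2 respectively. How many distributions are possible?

6

Without the upper bounds there are C(15,2) = 105 ways to split 13 among 3 bins.
Subtract solutions that violate a single cap (substitute x_i' = x_i − (cap_i+1)): x_1 ≥ 6 gives C(9,2) = 36; x_2 ≥ 9 gives C(6,2) = 15; x_3 ≥ 3 gives C(12,2) = 66. Together 117.
Add back pairs where two caps are both exceeded: 0 + 15 + 3 = 18.
By inclusion–exclusion the count is 105 − 117 + 18 = 6.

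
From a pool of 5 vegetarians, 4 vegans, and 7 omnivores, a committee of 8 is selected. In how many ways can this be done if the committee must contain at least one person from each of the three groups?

12201

Unrestricted: C(16,8) = 12870 ways to pick any 8 of the 16.
Selections missing a whole group: no vegetarians → C(11,8) = 165; no vegans → C(12,8) = 495; no omnivores → C(9,8) = 9.
Add back selections omitting two groups (i.e. drawn from a single group): C(5,8) + C(4,8) + C(7,8) = 0.
By inclusion–exclusion: 12870 − 669 + 0 = 12201.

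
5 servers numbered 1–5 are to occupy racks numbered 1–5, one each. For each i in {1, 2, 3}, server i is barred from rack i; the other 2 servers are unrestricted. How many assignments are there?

Let Aᵢ (for i ∈ {1, 2, 3}) be the placements that put server i in its forbidden rack. Any j of these fix j positions, leaving (5−j)! ways to fill the rest, and there are C(3,j) ways to pick which j.
By inclusion–exclusion, the number of valid placements is Σ_{j=0}^{3} (−1)^j C(3,j)·(5−j)!.
Computing: 120 − 72 + 18 − 2 = 64.

64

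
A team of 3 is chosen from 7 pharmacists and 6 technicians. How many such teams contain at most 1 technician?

161

Split by how many technicians are chosen (0 through 1).
Sum: C(6,0)·C(7,3) + C(6,1)·C(7,2) = 35 + 126 = 161.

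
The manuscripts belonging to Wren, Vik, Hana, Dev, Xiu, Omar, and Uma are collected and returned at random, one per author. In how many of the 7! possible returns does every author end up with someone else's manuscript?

Let Aᵢ be the assignments in which author i gets their own manuscript. We want the size of the complement of A₁∪…∪A_7.
By inclusion–exclusion this is Σ_{j=0}^{7} (−1)^j C(7,j)·(7−j)!.
Computing: 5040 − 5040 + 2520 − 840 + 210 − 42 + 7 − 1 = 1854.

1854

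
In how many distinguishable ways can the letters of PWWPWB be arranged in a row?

Letter multiplicities in PWWPWB: B×1, P×2, W×3.
Dividing 6! = 720 by 3!·2! = 12 for the repeated letters gives 60.

60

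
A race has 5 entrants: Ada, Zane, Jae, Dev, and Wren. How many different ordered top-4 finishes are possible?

120

There are 5 choices for 1st place, 4 for 2nd, and so on down to 2 for position 4.
That gives 5 × 4 × 3 × 2 = 120.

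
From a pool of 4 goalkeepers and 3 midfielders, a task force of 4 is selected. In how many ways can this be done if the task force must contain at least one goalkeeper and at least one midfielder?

34

Total 4-person selections from all 7: C(7,4) = 35.
Selections missing a whole group: no goalkeepers → C(3,4) = 0; no midfielders → C(4,4) = 1.
Both groups omitted at once is impossible, so 35 − 1 = 34.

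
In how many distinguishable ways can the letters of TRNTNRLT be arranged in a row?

1680

The 8 letters of TRNTNRLT have repeats: N appearing twice, R appearing twice, and T appearing 3 times.
The number of distinct arrangements is 8!/(3!·2!·2!) = 40320/24 = 1680.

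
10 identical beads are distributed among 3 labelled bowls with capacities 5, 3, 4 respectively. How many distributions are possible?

Without the upper bounds there are C(12,2) = 66 ways to split 10 among 3 bowls.
Subtract solutions that violate a single cap (substitute x_i' = x_i − (cap_i+1)): x_1 ≥ 6 gives C(6,2) = 15; x_2 ≥ 4 gives C(8,2) = 28; x_3 ≥ 5 gives C(7,2) = 21. Together 64.
Add back pairs where two caps are both exceeded: 1 + 0 + 3 = 4.
By inclusion–exclusion the count is 66 − 64 + 4 = 6.

6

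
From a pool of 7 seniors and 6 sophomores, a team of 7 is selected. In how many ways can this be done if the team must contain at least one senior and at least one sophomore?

1715

With no constraint there are C(13,7) = 1716 possible selections.
Selections missing a whole group: no seniors → C(6,7) = 0; no sophomores → C(7,7) = 1.
Both groups omitted at once is impossible, so 1716 − 1 = 1715.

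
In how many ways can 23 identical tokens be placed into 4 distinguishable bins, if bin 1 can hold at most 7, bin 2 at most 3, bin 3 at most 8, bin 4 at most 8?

20

Ignoring the caps, the number of non-negative solutions to x_1+…+x_4 = 23 is C(26,3) = 2600.
Subtract solutions that violate a single cap (substitute x_i' = x_i − (cap_i+1)): x_1 ≥ 8 gives C(18,3) = 816; x_2 ≥ 4 gives C(22,3) = 1540; x_3 ≥ 9 gives C(17,3) = 680; x_4 ≥ 9 gives C(17,3) = 680. Together 3716.
Add back pairs where two caps are both exceeded: 364 + 84 + 84 + 286 + 286 + 56 = 1160.
Subtract triples: 10 + 10 + 0 + 4 = 24.
By inclusion–exclusion the count is 2600 − 3716 + 1160 − 24 = 20.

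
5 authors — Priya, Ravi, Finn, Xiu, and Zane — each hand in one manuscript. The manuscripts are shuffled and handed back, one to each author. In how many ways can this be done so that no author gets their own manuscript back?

Count assignments avoiding every fixed point. For any j of the 5 authors fixed to their own manuscript, the other 5−j can be arranged in (5−j)! ways.
By inclusion–exclusion this is Σ_{j=0}^{5} (−1)^j C(5,j)·(5−j)!.
Computing: 120 − 120 + 60 − 20 + 5 − 1 = 44.

44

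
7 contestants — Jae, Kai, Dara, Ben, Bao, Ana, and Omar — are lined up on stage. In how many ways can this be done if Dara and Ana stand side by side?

Glue Dara and Ana into one block (2 internal orders), leaving 6 units to arrange in a row.
So the count is 2·(6)! = 1440.

1440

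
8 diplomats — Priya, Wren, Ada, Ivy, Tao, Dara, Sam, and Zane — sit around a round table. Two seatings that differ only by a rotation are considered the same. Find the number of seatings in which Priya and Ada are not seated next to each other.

3600

Without the restriction there are (7)! = 5040 seatings.
Seatings with Priya beside Ada: treat them as a block with 2 internal orders, giving 2 × (6)! = 1440.
Subtracting, 5040 − 1440 = 3600.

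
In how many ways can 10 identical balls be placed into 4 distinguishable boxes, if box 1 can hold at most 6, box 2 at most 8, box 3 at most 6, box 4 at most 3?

158

By stars and bars, unrestricted non-negative solutions to x_1+…+x_4 = 10 number C(10+3,3) = 286.
Subtract solutions that violate a single cap (substitute x_i' = x_i − (cap_i+1)): x_1 ≥ 7 gives C(6,3) = 20; x_2 ≥ 9 gives C(4,3) = 4; x_3 ≥ 7 gives C(6,3) = 20; x_4 ≥ 4 gives C(9,3) = 84. Together 128.
No two caps can be exceeded simultaneously, so the pair terms are all 0.
By inclusion–exclusion the count is 286 − 128 + 0 = 158.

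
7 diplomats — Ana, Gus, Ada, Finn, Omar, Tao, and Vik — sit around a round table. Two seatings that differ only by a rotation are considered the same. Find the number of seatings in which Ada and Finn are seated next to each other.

240

Treat {Ada, Finn} as one unit (2 internal orders) and seat the resulting 6 units around the table: (5)! circular arrangements.
So 2 × (5)! = 2 × 120 = 240.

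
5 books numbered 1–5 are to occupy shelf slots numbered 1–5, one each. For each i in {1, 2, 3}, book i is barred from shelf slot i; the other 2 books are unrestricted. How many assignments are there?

Let Aᵢ (for i ∈ {1, 2, 3}) be the placements that put book i in its forbidden shelf slot. Any j of these fix j positions, leaving (5−j)! ways to fill the rest, and there are C(3,j) ways to pick which j.
By inclusion–exclusion, the number of valid placements is Σ_{j=0}^{3} (−1)^j C(3,j)·(5−j)!.
Computing: 120 − 72 + 18 − 2 = 64.

64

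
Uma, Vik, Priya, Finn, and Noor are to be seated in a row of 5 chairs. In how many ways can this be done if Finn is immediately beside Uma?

Treat {Finn, Uma} as a single unit. There are 4 units to order, and the pair itself can be ordered 2 ways.
So the count is 2·(4)! = 48.

48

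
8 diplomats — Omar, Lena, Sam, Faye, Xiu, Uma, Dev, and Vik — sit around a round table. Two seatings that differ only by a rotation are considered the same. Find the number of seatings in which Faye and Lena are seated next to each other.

1440

Treat {Faye, Lena} as one unit (2 internal orders) and seat the resulting 7 units around the table: (6)! circular arrangements.
So 2 × (6)! = 2 × 720 = 1440.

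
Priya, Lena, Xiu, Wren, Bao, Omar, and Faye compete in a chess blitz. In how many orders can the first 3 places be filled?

210

There are 7 choices for 1st place, 6 for 2nd, and 5 for 3rd.
That gives 7 × 6 × 5 = 210.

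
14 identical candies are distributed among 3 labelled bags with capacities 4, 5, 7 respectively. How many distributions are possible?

6

By stars and bars, unrestricted non-negative solutions to x_1+…+x_3 = 14 number C(14+2,2) = 120.
Subtract solutions that violate a single cap (substitute x_i' = x_i − (cap_i+1)): x_1 ≥ 5 gives C(11,2) = 55; x_2 ≥ 6 gives C(10,2) = 45; x_3 ≥ 8 gives C(8,2) = 28. Together 128.
Add back pairs where two caps are both exceeded: 10 + 3 + 1 = 14.
By inclusion–exclusion the count is 120 − 128 + 14 = 6.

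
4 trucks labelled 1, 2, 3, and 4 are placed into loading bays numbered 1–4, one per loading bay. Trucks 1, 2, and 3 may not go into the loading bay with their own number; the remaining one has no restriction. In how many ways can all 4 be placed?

11

Let Aᵢ (for i ∈ {1, 2, 3}) be the placements that put truck i in its forbidden loading bay. Any j of these fix j positions, leaving (4−j)! ways to fill the rest, and there are C(3,j) ways to pick which j.
By inclusion–exclusion, the number of valid placements is Σ_{j=0}^{3} (−1)^j C(3,j)·(4−j)!.
Computing: 24 − 18 + 6 − 1 = 11.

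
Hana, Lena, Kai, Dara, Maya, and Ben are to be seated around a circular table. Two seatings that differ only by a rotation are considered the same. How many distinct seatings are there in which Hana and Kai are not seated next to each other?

All circular seatings of 6 people number (5)! = 120.
Seatings with Hana beside Kai: treat them as a block with 2 internal orders, giving 2 × (4)! = 48.
Subtracting, 120 − 48 = 72.

72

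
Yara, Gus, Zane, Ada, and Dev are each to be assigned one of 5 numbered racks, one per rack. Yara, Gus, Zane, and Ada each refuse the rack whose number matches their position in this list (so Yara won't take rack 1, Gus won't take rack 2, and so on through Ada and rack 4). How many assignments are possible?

Let Aᵢ (for 1 ≤ i ≤ 4) be the placements that put person i in their forbidden rack. Any j of these fix j positions, leaving (5−j)! ways to fill the rest, and there are C(4,j) ways to pick which j.
By inclusion–exclusion, the number of valid placements is Σ_{j=0}^{4} (−1)^j C(4,j)·(5−j)!.
Computing: 120 − 96 + 36 − 8 + 1 = 53.

53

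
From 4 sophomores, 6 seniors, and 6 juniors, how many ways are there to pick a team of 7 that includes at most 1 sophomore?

Split by how many sophomores are chosen (0 through 1).
Sum: C(4,0)·C(12,7) + C(4,1)·C(12,6) = 792 + 3696 = 4488.

4488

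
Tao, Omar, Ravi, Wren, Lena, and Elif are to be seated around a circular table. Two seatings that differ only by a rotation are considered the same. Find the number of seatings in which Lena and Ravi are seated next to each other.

48

Treat {Lena, Ravi} as one unit (2 internal orders) and seat the resulting 5 units around the table: (4)! circular arrangements.
So 2 × (4)! = 2 × 24 = 48.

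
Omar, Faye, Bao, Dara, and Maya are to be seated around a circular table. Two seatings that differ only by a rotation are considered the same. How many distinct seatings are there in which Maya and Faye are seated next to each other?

Glue Maya and Faye into a block (2 internal orders). Seating 4 units around a circle gives (3)! arrangements.
So 2 × (3)! = 2 × 6 = 12.

12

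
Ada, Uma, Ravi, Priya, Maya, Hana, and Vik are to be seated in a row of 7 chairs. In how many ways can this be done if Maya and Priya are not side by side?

There are 7! = 5040 arrangements in all. If Maya and Priya are adjacent, merging them into one block gives 2·(6)! = 1440 arrangements.
Complementary counting: 5040 − 1440 = 3600.

3600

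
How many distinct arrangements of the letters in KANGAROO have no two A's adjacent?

There are 8!/(2!·2!) = 10080 arrangements of KANGAROO in total.
If the two A's are adjacent, glue them into one block, leaving 7 items to arrange: (7)!/(2!) = 2520 ways.
Hence 10080 − 2520 = 7560.

7560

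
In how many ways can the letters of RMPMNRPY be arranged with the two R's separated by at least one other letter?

3780

There are 8!/(2!·2!·2!) = 5040 arrangements of RMPMNRPY in total.
Arrangements with the R's together: treat RR as one letter, giving (7)!/(2!·2!) = 1260.
Subtracting, 5040 − 1260 = 3780 arrangements keep the R's apart.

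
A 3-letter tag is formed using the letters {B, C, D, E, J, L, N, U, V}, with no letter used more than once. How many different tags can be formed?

This is a permutation of 3 out of 9: P(9,3) = 9!/6!.
That product is 9 × 8 × 7 = 504.

504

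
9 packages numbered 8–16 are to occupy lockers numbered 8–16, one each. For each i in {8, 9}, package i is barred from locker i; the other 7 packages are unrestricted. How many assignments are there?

287280

Let Aᵢ (for i ∈ {8, 9}) be the placements that put package i in its forbidden locker. Any j of these fix j positions, leaving (9−j)! ways to fill the rest, and there are C(2,j) ways to pick which j.
By inclusion–exclusion, the number of valid placements is Σ_{j=0}^{2} (−1)^j C(2,j)·(9−j)!.
Computing: 362880 − 80640 + 5040 = 287280.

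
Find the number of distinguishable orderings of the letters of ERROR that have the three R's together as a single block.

6

Treat the 3 copies of R as a single block. The multiset to arrange is then {RRR, E, O}, 3 items in all.
All 3 items are distinct, so there are (3)! = 6 arrangements.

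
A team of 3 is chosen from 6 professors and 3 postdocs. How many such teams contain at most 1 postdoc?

65

Split by how many postdocs are chosen (0 through 1).
Sum: C(3,0)·C(6,3) + C(3,1)·C(6,2) = 20 + 45 = 65.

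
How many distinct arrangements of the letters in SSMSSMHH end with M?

Fix M in the last position and arrange the remaining 7 letters.
Those 7 letters have H appearing twice and S appearing 4 times, giving (7)!/(4!·2!) = 105.

105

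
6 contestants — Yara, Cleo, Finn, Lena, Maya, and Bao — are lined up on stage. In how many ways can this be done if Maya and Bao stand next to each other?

240

Treat {Maya, Bao} as a single unit. There are 5 units to order, and the pair itself can be ordered 2 ways.
That gives 2 × 5! = 2 × 120 = 240.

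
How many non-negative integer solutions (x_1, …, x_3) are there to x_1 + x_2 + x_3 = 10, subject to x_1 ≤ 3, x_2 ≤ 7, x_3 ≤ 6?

22

By stars and bars, unrestricted non-negative solutions to x_1+…+x_3 = 10 number C(10+2,2) = 66.
Subtract solutions that violate a single cap (substitute x_i' = x_i − (cap_i+1)): x_1 ≥ 4 gives C(8,2) = 28; x_2 ≥ 8 gives C(4,2) = 6; x_3 ≥ 7 gives C(5,2) = 10. Together 44.
No two caps can be exceeded simultaneously, so the pair terms are all 0.
By inclusion–exclusion the count is 66 − 44 + 0 = 22.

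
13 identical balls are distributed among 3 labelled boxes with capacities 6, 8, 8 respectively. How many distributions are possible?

Ignoring the caps, the number of non-negative solutions to x_1+…+x_3 = 13 is C(15,2) = 105.
Subtract solutions that violate a single cap (substitute x_i' = x_i − (cap_i+1)): x_1 ≥ 7 gives C(8,2) = 28; x_2 ≥ 9 gives C(6,2) = 15; x_3 ≥ 9 gives C(6,2) = 15. Together 58.
No two caps can be exceeded simultaneously, so the pair terms are all 0.
By inclusion–exclusion the count is 105 − 58 + 0 = 47.

47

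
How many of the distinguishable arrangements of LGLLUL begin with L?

With the first slot taken by L, it remains to arrange the other 5 letters (GLLUL).
Those 5 letters have L appearing 3 times, giving (5)!/(3!) = 20.

20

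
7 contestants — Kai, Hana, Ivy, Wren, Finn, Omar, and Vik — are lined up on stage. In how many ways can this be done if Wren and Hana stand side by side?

Glue Wren and Hana into one block (2 internal orders), leaving 6 units to arrange in a row.
So the count is 2·(6)! = 1440.

1440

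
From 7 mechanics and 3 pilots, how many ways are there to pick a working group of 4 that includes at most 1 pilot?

140

Split by how many pilots are chosen (0 through 1).
Sum: C(3,0)·C(7,4) + C(3,1)·C(7,3) = 35 + 105 = 140.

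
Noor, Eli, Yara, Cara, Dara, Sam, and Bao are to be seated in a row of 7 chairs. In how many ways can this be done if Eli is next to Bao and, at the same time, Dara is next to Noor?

480

Treat {Eli,Bao} as one block (2 orders) and {Dara,Noor} as another (2 orders).
That leaves 5 units to arrange: 2 × 2 × 5! = 4 × 120 = 480.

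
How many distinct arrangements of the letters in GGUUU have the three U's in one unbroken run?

Treat the 3 copies of U as a single block. The multiset to arrange is then {UUU, G, G}, 3 items in all.
That gives (3)!/(2!) = 3 arrangements.

3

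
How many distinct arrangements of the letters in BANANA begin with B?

Fix B in the first position and arrange the remaining 5 letters.
Those 5 letters have A appearing 3 times and N appearing twice, giving (5)!/(3!·2!) = 10.

10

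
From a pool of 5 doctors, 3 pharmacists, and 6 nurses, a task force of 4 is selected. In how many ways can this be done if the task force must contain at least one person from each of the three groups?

Total 4-person selections from all 14: C(14,4) = 1001.
Selections missing a whole group: no doctors → C(9,4) = 126; no pharmacists → C(11,4) = 330; no nurses → C(8,4) = 70.
Add back selections omitting two groups (i.e. drawn from a single group): C(5,4) + C(3,4) + C(6,4) = 20.
By inclusion–exclusion: 1001 − 526 + 20 = 495.

495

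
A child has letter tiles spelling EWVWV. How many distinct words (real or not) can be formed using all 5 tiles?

30

EWVWV has 5 letters with V appearing twice and W appearing twice.
The number of distinct arrangements is 5!/(2!·2!) = 120/4 = 30.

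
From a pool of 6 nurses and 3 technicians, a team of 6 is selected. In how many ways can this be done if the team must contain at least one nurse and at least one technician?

83

With no constraint there are C(9,6) = 84 possible selections.
Subtract selections that omit an entire group: no nurses → C(3,6) = 0; no technicians → C(6,6) = 1.
Both groups omitted at once is impossible, so 84 − 1 = 83.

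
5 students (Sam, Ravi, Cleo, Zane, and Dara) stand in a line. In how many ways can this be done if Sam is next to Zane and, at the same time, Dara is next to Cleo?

24

Treat {Sam,Zane} as one block (2 orders) and {Dara,Cleo} as another (2 orders).
That leaves 3 units to arrange: 2 × 2 × 3! = 4 × 6 = 24.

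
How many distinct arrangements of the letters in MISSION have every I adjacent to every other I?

Treat the 2 copies of I as a single block. The multiset to arrange is then {II, M, N, O, S, S}, 6 items in all.
That gives (6)!/(2!) = 360 arrangements.

360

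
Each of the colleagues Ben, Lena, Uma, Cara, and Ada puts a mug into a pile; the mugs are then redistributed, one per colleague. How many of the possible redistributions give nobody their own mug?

44

This is the derangement count D_5: permutations of 5 items with no fixed point.
By inclusion–exclusion this is Σ_{j=0}^{5} (−1)^j C(5,j)·(5−j)!.
Computing: 120 − 120 + 60 − 20 + 5 − 1 = 44.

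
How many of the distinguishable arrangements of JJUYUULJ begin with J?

With the first slot taken by J, it remains to arrange the other 7 letters (JUYUULJ).
Those 7 letters have J appearing twice and U appearing 3 times, giving (7)!/(3!·2!) = 420.

420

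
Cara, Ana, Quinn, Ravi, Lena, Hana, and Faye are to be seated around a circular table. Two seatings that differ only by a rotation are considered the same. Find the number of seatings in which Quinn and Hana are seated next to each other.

Glue Quinn and Hana into a block (2 internal orders). Seating 6 units around a circle gives (5)! arrangements.
So 2 × (5)! = 2 × 120 = 240.

240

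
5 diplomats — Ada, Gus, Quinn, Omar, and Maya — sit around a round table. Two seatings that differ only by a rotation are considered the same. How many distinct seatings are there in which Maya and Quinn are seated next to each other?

12

Glue Maya and Quinn into a block (2 internal orders). Seating 4 units around a circle gives (3)! arrangements.
So 2 × (3)! = 2 × 6 = 12.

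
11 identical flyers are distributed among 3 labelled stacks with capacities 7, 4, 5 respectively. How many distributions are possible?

20

Ignoring the caps, the number of non-negative solutions to x_1+…+x_3 = 11 is C(13,2) = 78.
Subtract solutions that violate a single cap (substitute x_i' = x_i − (cap_i+1)): x_1 ≥ 8 gives C(5,2) = 10; x_2 ≥ 5 gives C(8,2) = 28; x_3 ≥ 6 gives C(7,2) = 21. Together 59.
Add back pairs where two caps are both exceeded: 0 + 0 + 1 = 1.
By inclusion–exclusion the count is 78 − 59 + 1 = 20.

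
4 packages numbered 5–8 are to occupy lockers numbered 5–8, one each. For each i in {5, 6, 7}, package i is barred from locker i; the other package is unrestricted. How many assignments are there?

Let Aᵢ (for i ∈ {5, 6, 7}) be the placements that put package i in its forbidden locker. Any j of these fix j positions, leaving (4−j)! ways to fill the rest, and there are C(3,j) ways to pick which j.
By inclusion–exclusion, the number of valid placements is Σ_{j=0}^{3} (−1)^j C(3,j)·(4−j)!.
Computing: 24 − 18 + 6 − 1 = 11.

11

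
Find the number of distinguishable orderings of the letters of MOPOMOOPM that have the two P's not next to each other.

980

Total arrangements of MOPOMOOPM: 9!/(4!·3!·2!) = 1260.
If the two P's are adjacent, glue them into one block, leaving 8 items to arrange: (8)!/(4!·3!) = 280 ways.
Hence 1260 − 280 = 980.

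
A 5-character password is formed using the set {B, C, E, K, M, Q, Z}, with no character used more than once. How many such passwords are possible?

2520

Choose and order 5 of the 7 symbols: the first character has 7 options, the next 6, and so on down to 3.
That product is 7 × 6 × 5 × 4 × 3 = 2520.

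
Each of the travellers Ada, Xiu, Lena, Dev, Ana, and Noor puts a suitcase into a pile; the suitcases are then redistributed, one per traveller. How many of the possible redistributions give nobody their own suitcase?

265

Let Aᵢ be the assignments in which traveller i gets their own suitcase. We want the size of the complement of A₁∪…∪A_6.
By inclusion–exclusion this is Σ_{j=0}^{6} (−1)^j C(6,j)·(6−j)!.
Computing: 720 − 720 + 360 − 120 + 30 − 6 + 1 = 265.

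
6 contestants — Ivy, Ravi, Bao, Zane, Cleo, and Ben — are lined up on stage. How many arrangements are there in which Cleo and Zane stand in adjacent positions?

Treat {Cleo, Zane} as a single unit. There are 5 units to order, and the pair itself can be ordered 2 ways.
So the count is 2·(5)! = 240.

240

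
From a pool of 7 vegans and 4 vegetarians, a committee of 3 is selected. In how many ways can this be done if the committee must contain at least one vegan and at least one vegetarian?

126

Unrestricted: C(11,3) = 165 ways to pick any 3 of the 11.
Subtract selections that omit an entire group: no vegans → C(4,3) = 4; no vegetarians → C(7,3) = 35.
Both groups omitted at once is impossible, so 165 − 39 = 126.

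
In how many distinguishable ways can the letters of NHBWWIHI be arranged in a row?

NHBWWIHI has 8 letters with H appearing twice, I appearing twice, and W appearing twice.
The number of distinct arrangements is 8!/(2!·2!·2!) = 40320/8 = 5040.

5040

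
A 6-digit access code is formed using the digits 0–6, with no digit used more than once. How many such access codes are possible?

This is a permutation of 6 out of 7: P(7,6) = 7!/1!.
7 × 6 × 5 × 4 × 3 × 2 = 5040.

5040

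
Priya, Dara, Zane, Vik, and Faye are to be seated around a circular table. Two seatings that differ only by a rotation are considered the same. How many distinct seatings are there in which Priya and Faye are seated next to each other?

Glue Priya and Faye into a block (2 internal orders). Seating 4 units around a circle gives (3)! arrangements.
So 2 × (3)! = 2 × 6 = 12.

12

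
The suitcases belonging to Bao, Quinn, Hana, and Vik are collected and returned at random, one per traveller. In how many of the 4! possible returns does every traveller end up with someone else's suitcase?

Let Aᵢ be the assignments in which traveller i gets their own suitcase. We want the size of the complement of A₁∪…∪A_4.
By inclusion–exclusion this is Σ_{j=0}^{4} (−1)^j C(4,j)·(4−j)!.
Computing: 24 − 24 + 12 − 4 + 1 = 9.

9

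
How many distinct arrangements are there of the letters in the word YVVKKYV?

YVVKKYV has 7 letters with K appearing twice, V appearing 3 times, and Y appearing twice.
So there are 7! / (3!·2!·2!) = 210 distinguishable arrangements.

210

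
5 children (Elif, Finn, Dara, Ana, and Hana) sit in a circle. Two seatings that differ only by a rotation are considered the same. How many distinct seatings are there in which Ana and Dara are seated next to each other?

12

Treat {Ana, Dara} as one unit (2 internal orders) and seat the resulting 4 units around the table: (3)! circular arrangements.
So 2 × (3)! = 2 × 6 = 12.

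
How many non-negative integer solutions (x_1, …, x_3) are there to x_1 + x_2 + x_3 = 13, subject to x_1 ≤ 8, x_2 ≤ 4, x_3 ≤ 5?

15

Without the upper bounds there are C(15,2) = 105 ways to split 13 among 3 variables.
Subtract solutions that violate a single cap (substitute x_i' = x_i − (cap_i+1)): x_1 ≥ 9 gives C(6,2) = 15; x_2 ≥ 5 gives C(10,2) = 45; x_3 ≥ 6 gives C(9,2) = 36. Together 96.
Add back pairs where two caps are both exceeded: 0 + 0 + 6 = 6.
By inclusion–exclusion the count is 105 − 96 + 6 = 15.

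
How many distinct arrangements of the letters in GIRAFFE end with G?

360

With the last slot taken by G, it remains to arrange the other 6 letters (IRAFFE).
Those 6 letters have F appearing twice, giving (6)!/(2!) = 360.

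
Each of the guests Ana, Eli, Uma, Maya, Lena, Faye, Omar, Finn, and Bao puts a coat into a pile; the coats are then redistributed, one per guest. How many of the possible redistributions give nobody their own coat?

133496

Let Aᵢ be the assignments in which guest i gets their own coat. We want the size of the complement of A₁∪…∪A_9.
By inclusion–exclusion this is Σ_{j=0}^{9} (−1)^j C(9,j)·(9−j)!.
Computing: 362880 − 362880 + 181440 − 60480 + 15120 − 3024 + 504 − 72 + 9 − 1 = 133496.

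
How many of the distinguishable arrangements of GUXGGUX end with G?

Fix G in the last position and arrange the remaining 6 letters.
Those 6 letters have G appearing twice, U appearing twice, and X appearing twice, giving (6)!/(2!·2!·2!) = 90.

90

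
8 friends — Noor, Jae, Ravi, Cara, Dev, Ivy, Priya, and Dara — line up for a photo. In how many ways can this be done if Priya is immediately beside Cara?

10080

Place the 6 others and the Priya-Cara pair as 7 objects in a line; the pair has 2 internal arrangements.
That gives 2 × 7! = 2 × 5040 = 10080.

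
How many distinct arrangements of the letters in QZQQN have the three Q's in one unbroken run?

Treat the 3 copies of Q as a single block. The multiset to arrange is then {QQQ, N, Z}, 3 items in all.
All 3 items are distinct, so there are (3)! = 6 arrangements.

6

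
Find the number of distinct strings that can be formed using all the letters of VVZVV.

The 5 letters of VVZVV have repeats: V appearing 4 times.
The number of distinct arrangements is 5!/(4!) = 120/24 = 5.

5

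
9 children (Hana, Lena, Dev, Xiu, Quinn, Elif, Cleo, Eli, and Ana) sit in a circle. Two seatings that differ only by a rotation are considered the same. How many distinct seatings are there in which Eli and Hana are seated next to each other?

Treat {Eli, Hana} as one unit (2 internal orders) and seat the resulting 8 units around the table: (7)! circular arrangements.
So 2 × (7)! = 2 × 5040 = 10080.

10080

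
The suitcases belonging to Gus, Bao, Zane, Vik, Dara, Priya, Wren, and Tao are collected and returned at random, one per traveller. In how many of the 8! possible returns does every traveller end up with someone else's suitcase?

14833

Count assignments avoiding every fixed point. For any j of the 8 travellers fixed to their own suitcase, the other 8−j can be arranged in (8−j)! ways.
By inclusion–exclusion this is Σ_{j=0}^{8} (−1)^j C(8,j)·(8−j)!.
Computing: 40320 − 40320 + 20160 − 6720 + 1680 − 336 + 56 − 8 + 1 = 14833.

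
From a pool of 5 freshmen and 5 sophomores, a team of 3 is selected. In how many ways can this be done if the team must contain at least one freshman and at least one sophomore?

100

Total 3-person selections from all 10: C(10,3) = 120.
Subtract selections that omit an entire group: no freshmen → C(5,3) = 10; no sophomores → C(5,3) = 10.
Both groups omitted at once is impossible, so 120 − 20 = 100.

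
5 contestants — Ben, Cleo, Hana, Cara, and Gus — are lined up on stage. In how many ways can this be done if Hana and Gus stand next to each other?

Place the 3 others and the Hana-Gus pair as 4 objects in a line; the pair has 2 internal arrangements.
So the count is 2·(4)! = 48.

48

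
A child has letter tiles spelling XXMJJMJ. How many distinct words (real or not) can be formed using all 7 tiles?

XXMJJMJ has 7 letters with J appearing 3 times, M appearing twice, and X appearing twice.
So there are 7! / (3!·2!·2!) = 210 distinguishable arrangements.

210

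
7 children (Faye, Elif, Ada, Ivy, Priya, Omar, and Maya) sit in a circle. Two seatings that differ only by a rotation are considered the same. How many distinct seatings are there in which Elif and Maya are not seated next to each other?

All circular seatings of 7 people number (6)! = 720.
Seatings with Elif beside Maya: treat them as a block with 2 internal orders, giving 2 × (5)! = 240.
Subtracting, 720 − 240 = 480.

480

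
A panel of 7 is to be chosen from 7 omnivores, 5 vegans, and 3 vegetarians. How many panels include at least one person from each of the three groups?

Unrestricted: C(15,7) = 6435 ways to pick any 7 of the 15.
Subtract selections that omit an entire group: no omnivores → C(8,7) = 8; no vegans → C(10,7) = 120; no vegetarians → C(12,7) = 792.
Add back selections omitting two groups (i.e. drawn from a single group): C(7,7) + C(5,7) + C(3,7) = 1.
By inclusion–exclusion: 6435 − 920 + 1 = 5516.

5516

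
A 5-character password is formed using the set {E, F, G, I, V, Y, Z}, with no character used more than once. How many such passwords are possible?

2520

With no repetition, fill the 5 characters in order: 7 choices, then 6, down to 3.
That product is 7 × 6 × 5 × 4 × 3 = 2520.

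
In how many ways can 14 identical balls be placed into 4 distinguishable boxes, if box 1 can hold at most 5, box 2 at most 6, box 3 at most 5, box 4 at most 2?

31

Without the upper bounds there are C(17,3) = 680 ways to split 14 among 4 boxes.
Subtract solutions that violate a single cap (substitute x_i' = x_i − (cap_i+1)): x_1 ≥ 6 gives C(11,3) = 165; x_2 ≥ 7 gives C(10,3) = 120; x_3 ≥ 6 gives C(11,3) = 165; x_4 ≥ 3 gives C(14,3) = 364. Together 814.
Add back pairs where two caps are both exceeded: 4 + 10 + 56 + 4 + 35 + 56 = 165.
By inclusion–exclusion the count is 680 − 814 + 165 = 31.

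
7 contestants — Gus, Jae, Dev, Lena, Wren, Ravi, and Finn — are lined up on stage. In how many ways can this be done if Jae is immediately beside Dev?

1440

Place the 5 others and the Jae-Dev pair as 6 objects in a line; the pair has 2 internal arrangements.
So the count is 2·(6)! = 1440.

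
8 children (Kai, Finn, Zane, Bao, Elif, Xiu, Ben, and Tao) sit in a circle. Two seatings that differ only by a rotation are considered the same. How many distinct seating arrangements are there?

Fix one person's seat to break rotational symmetry; the remaining 7 people can be arranged in (7)! = 5040 ways.

5040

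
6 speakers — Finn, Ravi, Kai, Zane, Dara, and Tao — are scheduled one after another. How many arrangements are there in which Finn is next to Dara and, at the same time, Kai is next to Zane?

Treat {Finn,Dara} as one block (2 orders) and {Kai,Zane} as another (2 orders).
That leaves 4 units to arrange: 2 × 2 × 4! = 4 × 24 = 96.

96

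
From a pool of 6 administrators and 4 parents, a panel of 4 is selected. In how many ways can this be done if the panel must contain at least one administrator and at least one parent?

Total 4-person selections from all 10: C(10,4) = 210.
Selections missing a whole group: no administrators → C(4,4) = 1; no parents → C(6,4) = 15.
Both groups omitted at once is impossible, so 210 − 16 = 194.

194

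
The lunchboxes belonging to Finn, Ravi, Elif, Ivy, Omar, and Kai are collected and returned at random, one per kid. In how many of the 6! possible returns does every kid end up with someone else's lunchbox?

Count assignments avoiding every fixed point. For any j of the 6 kids fixed to their own lunchbox, the other 6−j can be arranged in (6−j)! ways.
By inclusion–exclusion this is Σ_{j=0}^{6} (−1)^j C(6,j)·(6−j)!.
Computing: 720 − 720 + 360 − 120 + 30 − 6 + 1 = 265.

265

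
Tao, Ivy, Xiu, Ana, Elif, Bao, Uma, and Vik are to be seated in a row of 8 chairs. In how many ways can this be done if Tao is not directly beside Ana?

30240

Of the 8! = 40320 arrangements, those with Tao and Ana adjacent number 2 × 7! = 10080 (treat the pair as a block with 2 internal orders).
Complementary counting: 40320 − 10080 = 30240.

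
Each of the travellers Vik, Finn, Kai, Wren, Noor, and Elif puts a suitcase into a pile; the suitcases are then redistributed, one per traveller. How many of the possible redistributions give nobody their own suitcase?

Let Aᵢ be the assignments in which traveller i gets their own suitcase. We want the size of the complement of A₁∪…∪A_6.
By inclusion–exclusion this is Σ_{j=0}^{6} (−1)^j C(6,j)·(6−j)!.
Computing: 720 − 720 + 360 − 120 + 30 − 6 + 1 = 265.

265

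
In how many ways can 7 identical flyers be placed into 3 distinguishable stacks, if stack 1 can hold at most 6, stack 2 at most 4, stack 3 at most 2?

14

Without the upper bounds there are C(9,2) = 36 ways to split 7 among 3 stacks.
Subtract solutions that violate a single cap (substitute x_i' = x_i − (cap_i+1)): x_1 ≥ 7 gives C(2,2) = 1; x_2 ≥ 5 gives C(4,2) = 6; x_3 ≥ 3 gives C(6,2) = 15. Together 22.
No two caps can be exceeded simultaneously, so the pair terms are all 0.
By inclusion–exclusion the count is 36 − 22 + 0 = 14.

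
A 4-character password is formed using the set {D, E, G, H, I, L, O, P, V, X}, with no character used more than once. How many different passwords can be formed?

5040

Choose and order 4 of the 10 symbols: the first character has 10 options, the next 9, then 8, 7.
That product is 10 × 9 × 8 × 7 = 5040.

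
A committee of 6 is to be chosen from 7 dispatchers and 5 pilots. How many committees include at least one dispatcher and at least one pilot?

With no constraint there are C(12,6) = 924 possible selections.
Selections missing a whole group: no dispatchers → C(5,6) = 0; no pilots → C(7,6) = 7.
Both groups omitted at once is impossible, so 924 − 7 = 917.

917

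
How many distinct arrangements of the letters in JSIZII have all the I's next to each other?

24

Treat the 3 copies of I as a single block. The multiset to arrange is then {III, J, S, Z}, 4 items in all.
All 4 items are distinct, so there are (4)! = 24 arrangements.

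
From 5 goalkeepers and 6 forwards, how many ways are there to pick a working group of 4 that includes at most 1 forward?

Split by how many forwards are chosen (0 through 1).
Sum: C(6,0)·C(5,4) + C(6,1)·C(5,3) = 5 + 60 = 65.

65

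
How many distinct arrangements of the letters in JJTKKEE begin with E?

180

With the first slot taken by E, it remains to arrange the other 6 letters (JJTKKE).
Those 6 letters have J appearing twice and K appearing twice, giving (6)!/(2!·2!) = 180.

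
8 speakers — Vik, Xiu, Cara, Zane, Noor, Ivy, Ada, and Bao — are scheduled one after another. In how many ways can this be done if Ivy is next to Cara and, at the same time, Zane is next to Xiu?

Treat {Ivy,Cara} as one block (2 orders) and {Zane,Xiu} as another (2 orders).
That leaves 6 units to arrange: 2 × 2 × 6! = 4 × 720 = 2880.

2880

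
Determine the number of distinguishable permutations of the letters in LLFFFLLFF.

The 9 letters of LLFFFLLFF have repeats: F appearing 5 times and L appearing 4 times.
Dividing 9! = 362880 by 5!·4! = 2880 for the repeated letters gives 126.

126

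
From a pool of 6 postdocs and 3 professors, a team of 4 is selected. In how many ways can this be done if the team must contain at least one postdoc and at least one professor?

111

Unrestricted: C(9,4) = 126 ways to pick any 4 of the 9.
Subtract selections that omit an entire group: no postdocs → C(3,4) = 0; no professors → C(6,4) = 15.
Both groups omitted at once is impossible, so 126 − 15 = 111.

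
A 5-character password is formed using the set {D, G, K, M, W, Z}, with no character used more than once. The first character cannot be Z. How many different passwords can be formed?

600

The first character has 6−1 = 5 choices (anything except Z).
The remaining 4 characters are filled from the other 5 symbols without repetition: 5 × 4 × 3 × 2 = 120.
Total: 5 × 120 = 600.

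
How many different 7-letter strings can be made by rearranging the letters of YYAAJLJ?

The 7 letters of YYAAJLJ have repeats: A appearing twice, J appearing twice, and Y appearing twice.
Dividing 7! = 5040 by 2!·2!·2! = 8 for the repeated letters gives 630.

630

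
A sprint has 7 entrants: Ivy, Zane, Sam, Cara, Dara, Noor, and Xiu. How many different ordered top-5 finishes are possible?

This is an ordered selection of 5 from 7: P(7,5).
That gives 7 × 6 × 5 × 4 × 3 = 2520.

2520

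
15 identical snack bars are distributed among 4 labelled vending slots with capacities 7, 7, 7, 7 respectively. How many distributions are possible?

Ignoring the caps, the number of non-negative solutions to x_1+…+x_4 = 15 is C(18,3) = 816.
Subtract solutions that violate a single cap (substitute x_i' = x_i − (cap_i+1)): x_1 ≥ 8 gives C(10,3) = 120; x_2 ≥ 8 gives C(10,3) = 120; x_3 ≥ 8 gives C(10,3) = 120; x_4 ≥ 8 gives C(10,3) = 120. Together 480.
No two caps can be exceeded simultaneously, so the pair terms are all 0.
By inclusion–exclusion the count is 816 − 480 + 0 = 336.

336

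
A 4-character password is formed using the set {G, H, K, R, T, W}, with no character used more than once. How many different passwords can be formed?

360

Choose and order 4 of the 6 symbols: the first character has 6 options, the next 5, then 4, 3.
That product is 6 × 5 × 4 × 3 = 360.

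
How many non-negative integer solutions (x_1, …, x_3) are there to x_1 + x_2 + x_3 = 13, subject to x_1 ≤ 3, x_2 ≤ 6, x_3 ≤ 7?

Ignoring the caps, the number of non-negative solutions to x_1+…+x_3 = 13 is C(15,2) = 105.
Subtract solutions that violate a single cap (substitute x_i' = x_i − (cap_i+1)): x_1 ≥ 4 gives C(11,2) = 55; x_2 ≥ 7 gives C(8,2) = 28; x_3 ≥ 8 gives C(7,2) = 21. Together 104.
Add back pairs where two caps are both exceeded: 6 + 3 + 0 = 9.
By inclusion–exclusion the count is 105 − 104 + 9 = 10.

10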